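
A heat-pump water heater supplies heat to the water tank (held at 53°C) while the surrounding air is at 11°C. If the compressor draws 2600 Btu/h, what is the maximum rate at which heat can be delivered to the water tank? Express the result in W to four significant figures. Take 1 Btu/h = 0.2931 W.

In absolute terms T_C = 284.15 K and T_H = 326.15 K, so ΔT = 42.00 K.
COP_Carnot = T_H/ΔT = 326.15/42.00 = 7.765.
Q̇_max = COP_Carnot × Ẇ = 7.765 × 2600 Btu/h = 20190 Btu/h = 5918 W.

5918 W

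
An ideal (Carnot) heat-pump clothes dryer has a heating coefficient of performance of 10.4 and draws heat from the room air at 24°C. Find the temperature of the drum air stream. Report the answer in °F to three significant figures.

COP_HP = T_H/(T_H − T_C) rearranges to T_H = COP·T_C/(COP − 1).
With T_C = 297.15 K, T_H = 10.4 × 297.15/9.400 = 328.76 K.
Converting, 328.76 K = 132.10°F.

132 °F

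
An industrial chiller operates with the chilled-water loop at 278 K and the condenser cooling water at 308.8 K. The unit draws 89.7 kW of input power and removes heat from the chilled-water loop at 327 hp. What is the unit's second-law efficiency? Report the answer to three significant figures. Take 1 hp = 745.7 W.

Converting, Q̇_C = 327.0 hp = 243.8 kW, so COP_actual = Q̇_C/Ẇ = 243.8/89.70 = 2.718.
The reservoir spacing is ΔT = 308.8 − 278 = 30.80 K.
COP_Carnot = T_C/ΔT = 278.00/30.80 = 9.026.
η_II = COP_actual/COP_Carnot = 2.718/9.026 = 0.3012.

0.301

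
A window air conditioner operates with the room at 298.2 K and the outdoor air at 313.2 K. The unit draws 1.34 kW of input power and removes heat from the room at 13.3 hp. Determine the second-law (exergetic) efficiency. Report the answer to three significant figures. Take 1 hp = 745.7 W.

Converting, Q̇_C = 13.30 hp = 9.918 kW, so COP_actual = Q̇_C/Ẇ = 9.918/1.340 = 7.401.
The reservoir spacing is ΔT = 313.2 − 298.2 = 15.00 K.
COP_Carnot = T_C/ΔT = 298.20/15.00 = 19.88.
η_II = COP_actual/COP_Carnot = 7.401/19.88 = 0.3723.

0.372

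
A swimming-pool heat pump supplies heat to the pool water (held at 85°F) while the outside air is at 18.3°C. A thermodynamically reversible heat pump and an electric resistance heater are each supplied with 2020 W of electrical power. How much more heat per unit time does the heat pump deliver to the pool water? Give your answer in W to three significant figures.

In absolute terms T_C = 291.45 K and T_H = 302.59 K, so ΔT = 11.14 K.
COP_Carnot = T_H/ΔT = 302.59/11.14 = 27.15.
The heat pump delivers Q̇_H = COP × Ẇ = 54850 W; the resistance heater delivers Ẇ = 2020 W.
Extra = (COP − 1)·Ẇ = 52830 W.

52800 W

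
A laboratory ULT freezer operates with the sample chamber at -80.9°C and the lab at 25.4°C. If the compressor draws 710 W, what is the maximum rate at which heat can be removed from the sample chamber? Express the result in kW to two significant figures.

1.3 kW

In absolute terms T_C = 192.25 K and T_H = 298.55 K, so ΔT = 106.3 K.
COP_Carnot = T_C/ΔT = 192.25/106.3 = 1.809.
Q̇_max = COP_Carnot × Ẇ = 1.809 × 710.0 W = 1284 W = 1.284 kW.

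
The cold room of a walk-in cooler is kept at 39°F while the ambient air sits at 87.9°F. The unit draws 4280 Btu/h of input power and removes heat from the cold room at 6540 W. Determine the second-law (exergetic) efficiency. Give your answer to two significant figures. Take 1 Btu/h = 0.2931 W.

0.51

Converting, Q̇_C = 6540 W = 22310 Btu/h, so COP_actual = Q̇_C/Ẇ = 22310/4280 = 5.213.
In absolute terms T_C = 277.04 K and T_H = 304.21 K, so ΔT = 27.17 K.
COP_Carnot = T_C/ΔT = 277.04/27.17 = 10.20.
η_II = COP_actual/COP_Carnot = 5.213/10.20 = 0.5112.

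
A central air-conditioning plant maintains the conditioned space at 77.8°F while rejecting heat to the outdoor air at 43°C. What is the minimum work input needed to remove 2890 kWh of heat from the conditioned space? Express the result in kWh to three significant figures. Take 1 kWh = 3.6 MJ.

170 kWh

In absolute terms T_C = 298.59 K and T_H = 316.15 K, so ΔT = 17.56 K.
The reversible limit is COP_R = T_C/ΔT = 17.01, so W_min = Q_C/COP = Q_C·ΔT/T_C.
W_min = 2890 × 17.56/298.59 = 169.9 kWh.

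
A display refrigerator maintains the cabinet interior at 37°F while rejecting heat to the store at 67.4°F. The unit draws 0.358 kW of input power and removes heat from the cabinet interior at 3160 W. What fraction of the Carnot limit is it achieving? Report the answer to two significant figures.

Converting, Q̇_C = 3160 W = 3.160 kW, so COP_actual = Q̇_C/Ẇ = 3.160/0.3580 = 8.827.
In absolute terms T_C = 275.93 K and T_H = 292.82 K, so ΔT = 16.89 K.
COP_Carnot = T_C/ΔT = 275.93/16.89 = 16.34.
η_II = COP_actual/COP_Carnot = 8.827/16.34 = 0.5403.

0.54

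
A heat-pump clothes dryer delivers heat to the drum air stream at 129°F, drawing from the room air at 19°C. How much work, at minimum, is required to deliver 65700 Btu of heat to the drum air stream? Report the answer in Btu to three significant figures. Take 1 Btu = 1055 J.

7010 Btu

In absolute terms T_C = 292.15 K and T_H = 327.04 K, so ΔT = 34.89 K.
The reversible limit is COP_HP = T_H/ΔT = 9.374, so W_min = Q_H/COP = Q_H·ΔT/T_H.
W_min = 65700 × 34.89/327.04 = 7009 Btu.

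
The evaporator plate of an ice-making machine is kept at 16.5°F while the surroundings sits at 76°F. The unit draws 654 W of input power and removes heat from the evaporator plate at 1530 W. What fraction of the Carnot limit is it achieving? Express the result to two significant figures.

0.29

COP_actual = Q̇_C/Ẇ = 1530/654.0 = 2.339.
In absolute terms T_C = 264.54 K and T_H = 297.59 K, so ΔT = 33.06 K.
COP_Carnot = T_C/ΔT = 264.54/33.06 = 8.003.
η_II = COP_actual/COP_Carnot = 2.339/8.003 = 0.2923.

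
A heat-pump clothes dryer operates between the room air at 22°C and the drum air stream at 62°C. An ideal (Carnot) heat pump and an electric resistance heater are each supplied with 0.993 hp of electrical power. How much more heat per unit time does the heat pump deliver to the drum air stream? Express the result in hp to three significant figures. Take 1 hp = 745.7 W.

In absolute terms T_C = 295.15 K and T_H = 335.15 K, so ΔT = 40.00 K.
COP_Carnot = T_H/ΔT = 335.15/40.00 = 8.379.
The heat pump delivers Q̇_H = COP × Ẇ = 8.320 hp; the resistance heater delivers Ẇ = 0.9930 hp.
Extra = (COP − 1)·Ẇ = 7.327 hp.

7.33 hp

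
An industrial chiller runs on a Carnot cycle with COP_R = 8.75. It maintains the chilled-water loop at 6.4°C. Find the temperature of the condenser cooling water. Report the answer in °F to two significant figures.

COP_R = T_C/(T_H − T_C) gives T_H − T_C = T_C/COP.
With T_C = 279.55 K, T_H = 279.55 × (1 + 1/8.75) = 311.50 K.
Converting, 311.50 K = 101.03°F.

100 °F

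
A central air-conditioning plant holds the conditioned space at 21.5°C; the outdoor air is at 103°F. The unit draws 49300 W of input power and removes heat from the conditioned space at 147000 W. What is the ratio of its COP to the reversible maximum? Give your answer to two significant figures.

0.18

COP_actual = Q̇_C/Ẇ = 147000/49300 = 2.982.
In absolute terms T_C = 294.65 K and T_H = 312.59 K, so ΔT = 17.94 K.
COP_Carnot = T_C/ΔT = 294.65/17.94 = 16.42.
η_II = COP_actual/COP_Carnot = 2.982/16.42 = 0.1816.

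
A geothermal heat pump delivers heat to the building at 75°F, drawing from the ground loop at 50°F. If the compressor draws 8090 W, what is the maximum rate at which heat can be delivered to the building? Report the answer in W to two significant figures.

In absolute terms T_C = 283.15 K and T_H = 297.04 K, so ΔT = 13.89 K.
COP_Carnot = T_H/ΔT = 297.04/13.89 = 21.39.
Q̇_max = COP_Carnot × Ẇ = 21.39 × 8090 W = 173000 W.

170000 W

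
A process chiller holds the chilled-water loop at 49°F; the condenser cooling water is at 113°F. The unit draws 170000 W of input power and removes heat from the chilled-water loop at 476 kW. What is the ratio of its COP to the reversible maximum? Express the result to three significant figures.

0.352

Converting, Q̇_C = 476.0 kW = 476000 W, so COP_actual = Q̇_C/Ẇ = 476000/170000 = 2.800.
In absolute terms T_C = 282.59 K and T_H = 318.15 K, so ΔT = 35.56 K.
COP_Carnot = T_C/ΔT = 282.59/35.56 = 7.948.
η_II = COP_actual/COP_Carnot = 2.800/7.948 = 0.3523.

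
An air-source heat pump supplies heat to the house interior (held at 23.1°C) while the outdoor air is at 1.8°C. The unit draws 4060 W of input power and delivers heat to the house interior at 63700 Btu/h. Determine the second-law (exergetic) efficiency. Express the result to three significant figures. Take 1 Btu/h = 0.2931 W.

Converting, Q̇_H = 63700 Btu/h = 18670 W, so COP_actual = Q̇_H/Ẇ = 18670/4060 = 4.599.
In absolute terms T_C = 274.95 K and T_H = 296.25 K, so ΔT = 21.30 K.
COP_Carnot = T_H/ΔT = 296.25/21.30 = 13.91.
η_II = COP_actual/COP_Carnot = 4.599/13.91 = 0.3306.

0.331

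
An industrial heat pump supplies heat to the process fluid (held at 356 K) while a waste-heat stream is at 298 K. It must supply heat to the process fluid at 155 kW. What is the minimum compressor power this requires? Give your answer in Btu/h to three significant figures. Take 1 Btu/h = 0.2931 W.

86200 Btu/h

The reservoir spacing is ΔT = 356 − 298 = 58.00 K.
COP_Carnot = T_H/ΔT = 356.00/58.00 = 6.138.
Ẇ_min = Q̇/COP_Carnot = 155.0/6.138 = 25.25 kW = 86160 Btu/h.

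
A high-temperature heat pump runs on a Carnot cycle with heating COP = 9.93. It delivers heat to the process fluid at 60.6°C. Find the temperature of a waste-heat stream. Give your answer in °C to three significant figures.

COP_HP = T_H/(T_H − T_C) gives T_H − T_C = T_H/COP.
With T_H = 333.75 K, T_C = 333.75 × (1 − 1/9.93) = 300.14 K.
Converting, 300.14 K = 26.99°C.

27.0 °C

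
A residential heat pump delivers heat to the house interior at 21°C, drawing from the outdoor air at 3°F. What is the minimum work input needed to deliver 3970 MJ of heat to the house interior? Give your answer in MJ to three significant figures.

In absolute terms T_C = 257.04 K and T_H = 294.15 K, so ΔT = 37.11 K.
The reversible limit is COP_HP = T_H/ΔT = 7.926, so W_min = Q_H/COP = Q_H·ΔT/T_H.
W_min = 3970 × 37.11/294.15 = 500.9 MJ.

501 MJ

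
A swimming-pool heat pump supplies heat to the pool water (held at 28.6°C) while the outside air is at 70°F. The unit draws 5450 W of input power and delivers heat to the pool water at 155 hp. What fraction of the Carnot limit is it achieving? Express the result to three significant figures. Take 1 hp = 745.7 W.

Converting, Q̇_H = 155.0 hp = 115600 W, so COP_actual = Q̇_H/Ẇ = 115600/5450 = 21.21.
In absolute terms T_C = 294.26 K and T_H = 301.75 K, so ΔT = 7.489 K.
COP_Carnot = T_H/ΔT = 301.75/7.489 = 40.29.
η_II = COP_actual/COP_Carnot = 21.21/40.29 = 0.5263.

0.526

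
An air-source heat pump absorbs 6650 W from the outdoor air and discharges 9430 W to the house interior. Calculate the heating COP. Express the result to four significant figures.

3.392

The first law gives Q̇_H = Q̇_C + Ẇ, so the three rates are Q̇_C = 6650, Q̇_H = 9430, Ẇ = 2780 W.
COP_HP = Q̇_H/Ẇ = 9430/2780 = 3.392.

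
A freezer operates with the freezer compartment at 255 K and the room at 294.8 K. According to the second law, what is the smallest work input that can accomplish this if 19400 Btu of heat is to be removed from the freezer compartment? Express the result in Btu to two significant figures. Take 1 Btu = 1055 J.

3000 Btu

The reservoir spacing is ΔT = 294.8 − 255 = 39.80 K.
The reversible limit is COP_R = T_C/ΔT = 6.407, so W_min = Q_C/COP = Q_C·ΔT/T_C.
W_min = 19400 × 39.80/255.00 = 3028 Btu.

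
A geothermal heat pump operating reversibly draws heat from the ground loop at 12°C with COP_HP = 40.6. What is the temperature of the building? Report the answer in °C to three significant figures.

19.2 °C

COP_HP = T_H/(T_H − T_C) rearranges to T_H = COP·T_C/(COP − 1).
With T_C = 285.15 K, T_H = 40.6 × 285.15/39.60 = 292.35 K.
Converting, 292.35 K = 19.20°C.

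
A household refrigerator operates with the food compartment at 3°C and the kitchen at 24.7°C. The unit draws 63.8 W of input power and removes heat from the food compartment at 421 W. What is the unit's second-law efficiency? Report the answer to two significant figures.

0.52

COP_actual = Q̇_C/Ẇ = 421.0/63.80 = 6.599.
In absolute terms T_C = 276.15 K and T_H = 297.85 K, so ΔT = 21.70 K.
COP_Carnot = T_C/ΔT = 276.15/21.70 = 12.73.
η_II = COP_actual/COP_Carnot = 6.599/12.73 = 0.5185.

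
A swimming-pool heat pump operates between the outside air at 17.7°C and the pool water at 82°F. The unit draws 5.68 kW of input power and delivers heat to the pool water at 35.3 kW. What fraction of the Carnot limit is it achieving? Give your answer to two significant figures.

COP_actual = Q̇_H/Ẇ = 35.30/5.680 = 6.215.
In absolute terms T_C = 290.85 K and T_H = 300.93 K, so ΔT = 10.08 K.
COP_Carnot = T_H/ΔT = 300.93/10.08 = 29.86.
η_II = COP_actual/COP_Carnot = 6.215/29.86 = 0.2081.

0.21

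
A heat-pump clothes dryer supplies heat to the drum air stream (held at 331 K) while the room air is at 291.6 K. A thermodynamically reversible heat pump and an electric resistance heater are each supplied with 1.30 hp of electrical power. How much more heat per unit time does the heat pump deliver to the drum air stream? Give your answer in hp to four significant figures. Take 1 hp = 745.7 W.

9.621 hp

The reservoir spacing is ΔT = 331 − 291.6 = 39.40 K.
COP_Carnot = T_H/ΔT = 331.00/39.40 = 8.401.
The heat pump delivers Q̇_H = COP × Ẇ = 10.92 hp; the resistance heater delivers Ẇ = 1.300 hp.
Extra = (COP − 1)·Ẇ = 9.621 hp.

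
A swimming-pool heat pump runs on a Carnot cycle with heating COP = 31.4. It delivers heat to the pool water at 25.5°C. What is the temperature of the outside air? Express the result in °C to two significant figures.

16 °C

COP_HP = T_H/(T_H − T_C) gives T_H − T_C = T_H/COP.
With T_H = 298.65 K, T_C = 298.65 × (1 − 1/31.4) = 289.14 K.
Converting, 289.14 K = 15.99°C.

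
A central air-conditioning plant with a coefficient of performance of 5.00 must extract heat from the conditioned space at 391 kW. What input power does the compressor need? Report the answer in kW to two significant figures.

78 kW

Ẇ = Q̇_C/COP = 391.0/5.00 = 78.20 kW.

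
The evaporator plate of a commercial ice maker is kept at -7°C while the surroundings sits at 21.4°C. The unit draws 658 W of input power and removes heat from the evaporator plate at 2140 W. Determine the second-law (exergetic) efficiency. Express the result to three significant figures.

0.347

COP_actual = Q̇_C/Ẇ = 2140/658.0 = 3.252.
In absolute terms T_C = 266.15 K and T_H = 294.55 K, so ΔT = 28.40 K.
COP_Carnot = T_C/ΔT = 266.15/28.40 = 9.371.
η_II = COP_actual/COP_Carnot = 3.252/9.371 = 0.3470.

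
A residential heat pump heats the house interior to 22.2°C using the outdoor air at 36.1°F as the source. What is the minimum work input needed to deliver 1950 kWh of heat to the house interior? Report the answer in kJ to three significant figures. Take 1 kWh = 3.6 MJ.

474000 kJ

In absolute terms T_C = 275.43 K and T_H = 295.35 K, so ΔT = 19.92 K.
The reversible limit is COP_HP = T_H/ΔT = 14.83, so W_min = Q_H/COP = Q_H·ΔT/T_H.
W_min = 1950 × 19.92/295.35 = 131.5 kWh = 473500 kJ.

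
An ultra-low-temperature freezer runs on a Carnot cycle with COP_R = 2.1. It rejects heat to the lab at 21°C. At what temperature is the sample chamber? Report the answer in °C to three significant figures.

-73.9 °C

For a Carnot refrigerator COP_R = T_C/(T_H − T_C), so T_C = COP·T_H/(1 + COP).
With T_H = 294.15 K, T_C = 2.1 × 294.15/3.100 = 199.26 K.
Converting, 199.26 K = -73.89°C.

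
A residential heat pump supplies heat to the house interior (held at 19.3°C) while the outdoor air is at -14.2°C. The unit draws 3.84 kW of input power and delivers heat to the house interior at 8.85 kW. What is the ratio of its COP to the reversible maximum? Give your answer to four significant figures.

0.2640

COP_actual = Q̇_H/Ẇ = 8.850/3.840 = 2.305.
In absolute terms T_C = 258.95 K and T_H = 292.45 K, so ΔT = 33.50 K.
COP_Carnot = T_H/ΔT = 292.45/33.50 = 8.730.
η_II = COP_actual/COP_Carnot = 2.305/8.730 = 0.2640.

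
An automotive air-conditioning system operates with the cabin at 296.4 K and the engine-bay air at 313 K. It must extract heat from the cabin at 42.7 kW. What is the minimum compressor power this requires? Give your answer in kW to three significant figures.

2.39 kW

The reservoir spacing is ΔT = 313 − 296.4 = 16.60 K.
COP_Carnot = T_C/ΔT = 296.40/16.60 = 17.86.
Ẇ_min = Q̇/COP_Carnot = 42.70/17.86 = 2.391 kW.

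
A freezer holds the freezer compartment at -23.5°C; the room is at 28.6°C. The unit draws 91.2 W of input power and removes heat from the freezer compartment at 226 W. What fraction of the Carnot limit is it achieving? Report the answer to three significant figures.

COP_actual = Q̇_C/Ẇ = 226.0/91.20 = 2.478.
In absolute terms T_C = 249.65 K and T_H = 301.75 K, so ΔT = 52.10 K.
COP_Carnot = T_C/ΔT = 249.65/52.10 = 4.792.
η_II = COP_actual/COP_Carnot = 2.478/4.792 = 0.5172.

0.517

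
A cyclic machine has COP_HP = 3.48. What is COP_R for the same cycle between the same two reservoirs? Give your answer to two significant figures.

Since Q_H = Q_C + W for any cycle, COP_R = Q_C/W = Q_H/W − 1.
COP_R = 3.48 − 1 = 2.48.

2.5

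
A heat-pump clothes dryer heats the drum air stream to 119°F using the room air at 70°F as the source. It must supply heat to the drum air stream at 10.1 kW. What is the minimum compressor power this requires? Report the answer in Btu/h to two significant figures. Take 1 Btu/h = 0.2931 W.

2900 Btu/h

In absolute terms T_C = 294.26 K and T_H = 321.48 K, so ΔT = 27.22 K.
COP_Carnot = T_H/ΔT = 321.48/27.22 = 11.81.
Ẇ_min = Q̇/COP_Carnot = 10.10/11.81 = 0.8552 kW = 2918 Btu/h.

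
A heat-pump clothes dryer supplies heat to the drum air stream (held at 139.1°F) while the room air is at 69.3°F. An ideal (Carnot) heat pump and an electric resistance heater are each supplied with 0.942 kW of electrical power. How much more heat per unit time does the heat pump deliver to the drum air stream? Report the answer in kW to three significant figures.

In absolute terms T_C = 293.87 K and T_H = 332.65 K, so ΔT = 38.78 K.
COP_Carnot = T_H/ΔT = 332.65/38.78 = 8.578.
The heat pump delivers Q̇_H = COP × Ẇ = 8.081 kW; the resistance heater delivers Ẇ = 0.9420 kW.
Extra = (COP − 1)·Ẇ = 7.139 kW.

7.14 kW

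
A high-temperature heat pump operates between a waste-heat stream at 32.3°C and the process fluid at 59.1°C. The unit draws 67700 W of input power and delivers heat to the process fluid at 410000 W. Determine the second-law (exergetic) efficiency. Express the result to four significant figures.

COP_actual = Q̇_H/Ẇ = 410000/67700 = 6.056.
In absolute terms T_C = 305.45 K and T_H = 332.25 K, so ΔT = 26.80 K.
COP_Carnot = T_H/ΔT = 332.25/26.80 = 12.40.
η_II = COP_actual/COP_Carnot = 6.056/12.40 = 0.4885.

0.4885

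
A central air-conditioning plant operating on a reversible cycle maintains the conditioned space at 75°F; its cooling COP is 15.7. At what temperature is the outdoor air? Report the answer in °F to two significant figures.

COP_R = T_C/(T_H − T_C) gives T_H − T_C = T_C/COP.
With T_C = 297.04 K, T_H = 297.04 × (1 + 1/15.7) = 315.96 K.
Converting, 315.96 K = 109.06°F.

110 °F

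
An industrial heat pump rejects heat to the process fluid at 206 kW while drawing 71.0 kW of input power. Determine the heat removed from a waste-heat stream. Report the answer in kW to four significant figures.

135.0 kW

For a cyclic device the first law requires Q̇_H = Q̇_C + Ẇ.
Q̇_C = Q̇_H − Ẇ = 135.0 kW.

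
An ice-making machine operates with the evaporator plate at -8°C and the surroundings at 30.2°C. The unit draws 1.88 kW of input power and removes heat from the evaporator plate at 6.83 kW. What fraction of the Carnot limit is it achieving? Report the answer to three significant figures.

0.523

COP_actual = Q̇_C/Ẇ = 6.830/1.880 = 3.633.
In absolute terms T_C = 265.15 K and T_H = 303.35 K, so ΔT = 38.20 K.
COP_Carnot = T_C/ΔT = 265.15/38.20 = 6.941.
η_II = COP_actual/COP_Carnot = 3.633/6.941 = 0.5234.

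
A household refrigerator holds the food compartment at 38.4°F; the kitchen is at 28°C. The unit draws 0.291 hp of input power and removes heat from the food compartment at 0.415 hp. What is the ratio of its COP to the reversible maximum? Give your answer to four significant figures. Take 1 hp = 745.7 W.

COP_actual = Q̇_C/Ẇ = 0.4150/0.2910 = 1.426.
In absolute terms T_C = 276.71 K and T_H = 301.15 K, so ΔT = 24.44 K.
COP_Carnot = T_C/ΔT = 276.71/24.44 = 11.32.
η_II = COP_actual/COP_Carnot = 1.426/11.32 = 0.1260.

0.1260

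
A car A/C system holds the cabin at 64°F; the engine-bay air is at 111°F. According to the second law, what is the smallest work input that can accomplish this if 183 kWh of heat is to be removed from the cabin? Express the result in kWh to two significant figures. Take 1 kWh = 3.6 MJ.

16 kWh

In absolute terms T_C = 290.93 K and T_H = 317.04 K, so ΔT = 26.11 K.
The reversible limit is COP_R = T_C/ΔT = 11.14, so W_min = Q_C/COP = Q_C·ΔT/T_C.
W_min = 183.0 × 26.11/290.93 = 16.42 kWh.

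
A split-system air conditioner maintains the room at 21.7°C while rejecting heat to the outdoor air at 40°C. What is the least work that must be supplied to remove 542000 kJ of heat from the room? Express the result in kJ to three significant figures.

33600 kJ

In absolute terms T_C = 294.85 K and T_H = 313.15 K, so ΔT = 18.30 K.
The reversible limit is COP_R = T_C/ΔT = 16.11, so W_min = Q_C/COP = Q_C·ΔT/T_C.
W_min = 542000 × 18.30/294.85 = 33640 kJ.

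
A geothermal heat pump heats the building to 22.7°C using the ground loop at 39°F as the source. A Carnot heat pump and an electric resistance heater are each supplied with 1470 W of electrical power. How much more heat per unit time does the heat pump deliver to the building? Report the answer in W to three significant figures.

In absolute terms T_C = 277.04 K and T_H = 295.85 K, so ΔT = 18.81 K.
COP_Carnot = T_H/ΔT = 295.85/18.81 = 15.73.
The heat pump delivers Q̇_H = COP × Ẇ = 23120 W; the resistance heater delivers Ẇ = 1470 W.
Extra = (COP − 1)·Ẇ = 21650 W.

21600 W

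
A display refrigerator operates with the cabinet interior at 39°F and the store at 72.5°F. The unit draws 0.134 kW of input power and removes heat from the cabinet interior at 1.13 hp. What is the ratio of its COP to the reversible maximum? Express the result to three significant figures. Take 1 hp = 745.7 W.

0.422

Converting, Q̇_C = 1.130 hp = 0.8426 kW, so COP_actual = Q̇_C/Ẇ = 0.8426/0.1340 = 6.288.
In absolute terms T_C = 277.04 K and T_H = 295.65 K, so ΔT = 18.61 K.
COP_Carnot = T_C/ΔT = 277.04/18.61 = 14.89.
η_II = COP_actual/COP_Carnot = 6.288/14.89 = 0.4224.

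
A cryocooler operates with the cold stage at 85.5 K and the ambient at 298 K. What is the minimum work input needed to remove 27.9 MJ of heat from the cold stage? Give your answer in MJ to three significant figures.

The reservoir spacing is ΔT = 298 − 85.5 = 212.5 K.
The reversible limit is COP_R = T_C/ΔT = 0.4024, so W_min = Q_C/COP = Q_C·ΔT/T_C.
W_min = 27.90 × 212.5/85.50 = 69.34 MJ.

69.3 MJ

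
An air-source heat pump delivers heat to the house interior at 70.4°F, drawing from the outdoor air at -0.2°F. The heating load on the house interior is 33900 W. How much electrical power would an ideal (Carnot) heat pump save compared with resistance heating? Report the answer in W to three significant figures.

29400 W

In absolute terms T_C = 255.26 K and T_H = 294.48 K, so ΔT = 39.22 K.
COP_Carnot = T_H/ΔT = 294.48/39.22 = 7.508.
Resistance heating needs Ẇ_res = Q̇_H = 33900 W; the reversible heat pump needs only Ẇ_hp = Q̇_H/COP = 4515 W.
Saving = 33900 − 4515 = 29380 W.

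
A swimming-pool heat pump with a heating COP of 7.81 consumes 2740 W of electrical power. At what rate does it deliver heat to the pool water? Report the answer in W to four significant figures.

21400 W

Q̇_H = COP_HP × Ẇ = 7.81 × 2740 = 21400 W.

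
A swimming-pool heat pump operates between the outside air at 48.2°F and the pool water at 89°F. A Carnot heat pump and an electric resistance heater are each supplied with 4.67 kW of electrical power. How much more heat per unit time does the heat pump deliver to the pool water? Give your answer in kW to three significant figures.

In absolute terms T_C = 282.15 K and T_H = 304.82 K, so ΔT = 22.67 K.
COP_Carnot = T_H/ΔT = 304.82/22.67 = 13.45.
The heat pump delivers Q̇_H = COP × Ẇ = 62.80 kW; the resistance heater delivers Ẇ = 4.670 kW.
Extra = (COP − 1)·Ẇ = 58.13 kW.

58.1 kW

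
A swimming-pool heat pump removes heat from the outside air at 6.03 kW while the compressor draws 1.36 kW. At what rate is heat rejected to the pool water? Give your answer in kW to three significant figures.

7.39 kW

For a cyclic device the first law requires Q̇_H = Q̇_C + Ẇ.
Q̇_H = Q̇_C + Ẇ = 7.390 kW.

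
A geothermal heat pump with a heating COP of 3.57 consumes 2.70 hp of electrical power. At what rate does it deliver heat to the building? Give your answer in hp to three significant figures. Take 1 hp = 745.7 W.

Q̇_H = COP_HP × Ẇ = 3.57 × 2.700 = 9.639 hp.

9.64 hp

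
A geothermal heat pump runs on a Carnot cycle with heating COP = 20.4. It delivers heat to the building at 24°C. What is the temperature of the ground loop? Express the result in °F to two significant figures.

COP_HP = T_H/(T_H − T_C) gives T_H − T_C = T_H/COP.
With T_H = 297.15 K, T_C = 297.15 × (1 − 1/20.4) = 282.58 K.
Converting, 282.58 K = 48.98°F.

49 °F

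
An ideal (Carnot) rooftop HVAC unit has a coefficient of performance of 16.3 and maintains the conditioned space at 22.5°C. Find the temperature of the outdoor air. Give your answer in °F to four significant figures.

105.1 °F

COP_R = T_C/(T_H − T_C) gives T_H − T_C = T_C/COP.
With T_C = 295.65 K, T_H = 295.65 × (1 + 1/16.3) = 313.79 K.
Converting, 313.79 K = 105.15°F.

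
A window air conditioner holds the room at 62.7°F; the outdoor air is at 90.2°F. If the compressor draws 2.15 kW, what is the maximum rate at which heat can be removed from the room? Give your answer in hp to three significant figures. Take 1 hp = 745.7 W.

In absolute terms T_C = 290.21 K and T_H = 305.48 K, so ΔT = 15.28 K.
COP_Carnot = T_C/ΔT = 290.21/15.28 = 19.00.
Q̇_max = COP_Carnot × Ẇ = 19.00 × 2.150 kW = 40.84 kW = 54.77 hp.

54.8 hp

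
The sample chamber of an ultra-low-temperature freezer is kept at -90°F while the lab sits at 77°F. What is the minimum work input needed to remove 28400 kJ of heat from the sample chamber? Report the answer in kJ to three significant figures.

12800 kJ

In absolute terms T_C = 205.37 K and T_H = 298.15 K, so ΔT = 92.78 K.
The reversible limit is COP_R = T_C/ΔT = 2.214, so W_min = Q_C/COP = Q_C·ΔT/T_C.
W_min = 28400 × 92.78/205.37 = 12830 kJ.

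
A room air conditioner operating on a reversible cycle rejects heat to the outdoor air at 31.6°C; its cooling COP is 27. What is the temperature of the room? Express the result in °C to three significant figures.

20.7 °C

For a Carnot refrigerator COP_R = T_C/(T_H − T_C), so T_C = COP·T_H/(1 + COP).
With T_H = 304.75 K, T_C = 27 × 304.75/28.00 = 293.87 K.
Converting, 293.87 K = 20.72°C.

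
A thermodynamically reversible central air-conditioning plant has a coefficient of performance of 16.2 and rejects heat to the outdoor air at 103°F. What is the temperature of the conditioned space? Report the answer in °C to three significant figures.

For a Carnot refrigerator COP_R = T_C/(T_H − T_C), so T_C = COP·T_H/(1 + COP).
With T_H = 312.59 K, T_C = 16.2 × 312.59/17.20 = 294.42 K.
Converting, 294.42 K = 21.27°C.

21.3 °C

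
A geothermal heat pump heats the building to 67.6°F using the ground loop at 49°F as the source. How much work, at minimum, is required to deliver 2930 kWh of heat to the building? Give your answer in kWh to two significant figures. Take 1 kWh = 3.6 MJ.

100 kWh

In absolute terms T_C = 282.59 K and T_H = 292.93 K, so ΔT = 10.33 K.
The reversible limit is COP_HP = T_H/ΔT = 28.35, so W_min = Q_H/COP = Q_H·ΔT/T_H.
W_min = 2930 × 10.33/292.93 = 103.4 kWh.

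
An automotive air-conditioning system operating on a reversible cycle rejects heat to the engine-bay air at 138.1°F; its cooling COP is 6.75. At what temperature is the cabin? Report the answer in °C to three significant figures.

16.1 °C

For a Carnot refrigerator COP_R = T_C/(T_H − T_C), so T_C = COP·T_H/(1 + COP).
With T_H = 332.09 K, T_C = 6.75 × 332.09/7.750 = 289.24 K.
Converting, 289.24 K = 16.09°C.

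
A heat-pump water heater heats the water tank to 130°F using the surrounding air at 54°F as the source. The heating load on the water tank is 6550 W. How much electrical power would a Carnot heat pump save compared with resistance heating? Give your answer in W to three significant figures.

5710 W

In absolute terms T_C = 285.37 K and T_H = 327.59 K, so ΔT = 42.22 K.
COP_Carnot = T_H/ΔT = 327.59/42.22 = 7.759.
Resistance heating needs Ẇ_res = Q̇_H = 6550 W; the reversible heat pump needs only Ẇ_hp = Q̇_H/COP = 844.2 W.
Saving = 6550 − 844.2 = 5706 W.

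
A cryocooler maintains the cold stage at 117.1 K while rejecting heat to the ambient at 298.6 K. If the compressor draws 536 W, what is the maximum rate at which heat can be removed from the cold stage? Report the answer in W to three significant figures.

346 W

The reservoir spacing is ΔT = 298.6 − 117.1 = 181.5 K.
COP_Carnot = T_C/ΔT = 117.10/181.5 = 0.6452.
Q̇_max = COP_Carnot × Ẇ = 0.6452 × 536.0 W = 345.8 W.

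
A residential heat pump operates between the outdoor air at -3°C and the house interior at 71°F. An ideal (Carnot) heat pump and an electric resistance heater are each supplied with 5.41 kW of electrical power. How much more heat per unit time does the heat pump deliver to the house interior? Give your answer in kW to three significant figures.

In absolute terms T_C = 270.15 K and T_H = 294.82 K, so ΔT = 24.67 K.
COP_Carnot = T_H/ΔT = 294.82/24.67 = 11.95.
The heat pump delivers Q̇_H = COP × Ẇ = 64.66 kW; the resistance heater delivers Ẇ = 5.410 kW.
Extra = (COP − 1)·Ẇ = 59.25 kW.

59.3 kW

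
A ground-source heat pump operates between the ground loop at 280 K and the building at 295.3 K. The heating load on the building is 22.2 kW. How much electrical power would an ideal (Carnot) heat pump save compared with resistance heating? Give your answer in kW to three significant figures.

The reservoir spacing is ΔT = 295.3 − 280 = 15.30 K.
COP_Carnot = T_H/ΔT = 295.30/15.30 = 19.30.
Resistance heating needs Ẇ_res = Q̇_H = 22.20 kW; the reversible heat pump needs only Ẇ_hp = Q̇_H/COP = 1.150 kW.
Saving = 22.20 − 1.150 = 21.05 kW.

21.0 kW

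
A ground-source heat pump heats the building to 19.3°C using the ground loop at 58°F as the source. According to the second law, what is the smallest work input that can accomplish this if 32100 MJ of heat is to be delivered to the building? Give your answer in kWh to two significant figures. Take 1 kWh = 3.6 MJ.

In absolute terms T_C = 287.59 K and T_H = 292.45 K, so ΔT = 4.856 K.
The reversible limit is COP_HP = T_H/ΔT = 60.23, so W_min = Q_H/COP = Q_H·ΔT/T_H.
W_min = 32100 × 4.856/292.45 = 533.0 MJ = 148.0 kWh.

150 kWh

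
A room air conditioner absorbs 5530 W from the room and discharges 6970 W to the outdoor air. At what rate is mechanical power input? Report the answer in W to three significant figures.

For a cyclic device the first law requires Q̇_H = Q̇_C + Ẇ.
Ẇ = Q̇_H − Q̇_C = 1440 W.

1440 W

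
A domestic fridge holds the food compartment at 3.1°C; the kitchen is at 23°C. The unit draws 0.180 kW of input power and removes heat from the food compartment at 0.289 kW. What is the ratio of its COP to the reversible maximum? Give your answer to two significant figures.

COP_actual = Q̇_C/Ẇ = 0.2890/0.1800 = 1.606.
In absolute terms T_C = 276.25 K and T_H = 296.15 K, so ΔT = 19.90 K.
COP_Carnot = T_C/ΔT = 276.25/19.90 = 13.88.
η_II = COP_actual/COP_Carnot = 1.606/13.88 = 0.1157.

0.12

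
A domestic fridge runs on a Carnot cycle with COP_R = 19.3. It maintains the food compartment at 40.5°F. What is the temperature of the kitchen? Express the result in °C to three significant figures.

COP_R = T_C/(T_H − T_C) gives T_H − T_C = T_C/COP.
With T_C = 277.87 K, T_H = 277.87 × (1 + 1/19.3) = 292.27 K.
Converting, 292.27 K = 19.12°C.

19.1 °C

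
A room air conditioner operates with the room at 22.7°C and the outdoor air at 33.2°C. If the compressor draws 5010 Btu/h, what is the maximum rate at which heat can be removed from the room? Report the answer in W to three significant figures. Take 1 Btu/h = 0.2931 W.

41400 W

In absolute terms T_C = 295.85 K and T_H = 306.35 K, so ΔT = 10.50 K.
COP_Carnot = T_C/ΔT = 295.85/10.50 = 28.18.
Q̇_max = COP_Carnot × Ẇ = 28.18 × 5010 Btu/h = 141200 Btu/h = 41370 W.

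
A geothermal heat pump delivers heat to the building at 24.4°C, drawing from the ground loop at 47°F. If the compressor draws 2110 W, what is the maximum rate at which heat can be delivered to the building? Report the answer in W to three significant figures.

In absolute terms T_C = 281.48 K and T_H = 297.55 K, so ΔT = 16.07 K.
COP_Carnot = T_H/ΔT = 297.55/16.07 = 18.52.
Q̇_max = COP_Carnot × Ẇ = 18.52 × 2110 W = 39080 W.

39100 W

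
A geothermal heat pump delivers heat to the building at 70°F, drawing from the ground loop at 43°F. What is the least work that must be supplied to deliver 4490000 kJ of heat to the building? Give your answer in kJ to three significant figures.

In absolute terms T_C = 279.26 K and T_H = 294.26 K, so ΔT = 15.00 K.
The reversible limit is COP_HP = T_H/ΔT = 19.62, so W_min = Q_H/COP = Q_H·ΔT/T_H.
W_min = 4490000 × 15.00/294.26 = 228900 kJ.

229000 kJ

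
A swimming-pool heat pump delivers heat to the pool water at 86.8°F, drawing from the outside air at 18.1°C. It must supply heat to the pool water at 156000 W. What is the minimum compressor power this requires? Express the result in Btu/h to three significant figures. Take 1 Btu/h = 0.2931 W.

In absolute terms T_C = 291.25 K and T_H = 303.59 K, so ΔT = 12.34 K.
COP_Carnot = T_H/ΔT = 303.59/12.34 = 24.59.
Ẇ_min = Q̇/COP_Carnot = 156000/24.59 = 6343 W = 21640 Btu/h.

21600 Btu/h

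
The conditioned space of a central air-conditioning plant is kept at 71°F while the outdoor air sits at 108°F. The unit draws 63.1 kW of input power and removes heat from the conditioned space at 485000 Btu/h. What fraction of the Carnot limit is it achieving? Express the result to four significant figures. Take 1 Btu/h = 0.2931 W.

0.1571

Converting, Q̇_C = 485000 Btu/h = 142.2 kW, so COP_actual = Q̇_C/Ẇ = 142.2/63.10 = 2.253.
In absolute terms T_C = 294.82 K and T_H = 315.37 K, so ΔT = 20.56 K.
COP_Carnot = T_C/ΔT = 294.82/20.56 = 14.34.
η_II = COP_actual/COP_Carnot = 2.253/14.34 = 0.1571.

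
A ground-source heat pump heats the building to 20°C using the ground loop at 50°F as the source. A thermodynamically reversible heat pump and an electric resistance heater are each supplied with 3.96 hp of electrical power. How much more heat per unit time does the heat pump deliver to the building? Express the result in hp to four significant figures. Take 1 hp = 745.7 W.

In absolute terms T_C = 283.15 K and T_H = 293.15 K, so ΔT = 10.00 K.
COP_Carnot = T_H/ΔT = 293.15/10.00 = 29.32.
The heat pump delivers Q̇_H = COP × Ẇ = 116.1 hp; the resistance heater delivers Ẇ = 3.960 hp.
Extra = (COP − 1)·Ẇ = 112.1 hp.

112.1 hp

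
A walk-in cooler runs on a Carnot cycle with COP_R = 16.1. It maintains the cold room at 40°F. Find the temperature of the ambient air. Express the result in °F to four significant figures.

COP_R = T_C/(T_H − T_C) gives T_H − T_C = T_C/COP.
With T_C = 277.59 K, T_H = 277.59 × (1 + 1/16.1) = 294.84 K.
Converting, 294.84 K = 71.04°F.

71.04 °F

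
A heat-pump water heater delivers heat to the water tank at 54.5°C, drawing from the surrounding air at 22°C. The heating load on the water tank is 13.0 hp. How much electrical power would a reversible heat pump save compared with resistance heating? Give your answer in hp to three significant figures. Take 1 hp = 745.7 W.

11.7 hp

In absolute terms T_C = 295.15 K and T_H = 327.65 K, so ΔT = 32.50 K.
COP_Carnot = T_H/ΔT = 327.65/32.50 = 10.08.
Resistance heating needs Ẇ_res = Q̇_H = 13.00 hp; the reversible heat pump needs only Ẇ_hp = Q̇_H/COP = 1.289 hp.
Saving = 13.00 − 1.289 = 11.71 hp.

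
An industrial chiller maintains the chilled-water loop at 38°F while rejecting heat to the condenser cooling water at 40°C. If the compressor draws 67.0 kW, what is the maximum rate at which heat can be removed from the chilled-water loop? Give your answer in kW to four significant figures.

505.2 kW

In absolute terms T_C = 276.48 K and T_H = 313.15 K, so ΔT = 36.67 K.
COP_Carnot = T_C/ΔT = 276.48/36.67 = 7.540.
Q̇_max = COP_Carnot × Ẇ = 7.540 × 67.00 kW = 505.2 kW.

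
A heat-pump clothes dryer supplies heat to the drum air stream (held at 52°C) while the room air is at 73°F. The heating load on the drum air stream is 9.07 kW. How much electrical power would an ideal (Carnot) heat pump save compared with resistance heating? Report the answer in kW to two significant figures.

8.3 kW

In absolute terms T_C = 295.93 K and T_H = 325.15 K, so ΔT = 29.22 K.
COP_Carnot = T_H/ΔT = 325.15/29.22 = 11.13.
Resistance heating needs Ẇ_res = Q̇_H = 9.070 kW; the reversible heat pump needs only Ẇ_hp = Q̇_H/COP = 0.8151 kW.
Saving = 9.070 − 0.8151 = 8.255 kW.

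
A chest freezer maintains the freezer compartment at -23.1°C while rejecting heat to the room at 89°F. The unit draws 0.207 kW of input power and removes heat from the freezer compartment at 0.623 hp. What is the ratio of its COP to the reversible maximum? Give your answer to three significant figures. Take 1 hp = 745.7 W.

0.492

Converting, Q̇_C = 0.6230 hp = 0.4646 kW, so COP_actual = Q̇_C/Ẇ = 0.4646/0.2070 = 2.244.
In absolute terms T_C = 250.05 K and T_H = 304.82 K, so ΔT = 54.77 K.
COP_Carnot = T_C/ΔT = 250.05/54.77 = 4.566.
η_II = COP_actual/COP_Carnot = 2.244/4.566 = 0.4916.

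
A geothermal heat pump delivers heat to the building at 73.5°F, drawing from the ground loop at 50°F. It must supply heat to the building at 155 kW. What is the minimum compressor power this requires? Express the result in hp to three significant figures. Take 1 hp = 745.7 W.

In absolute terms T_C = 283.15 K and T_H = 296.21 K, so ΔT = 13.06 K.
COP_Carnot = T_H/ΔT = 296.21/13.06 = 22.69.
Ẇ_min = Q̇/COP_Carnot = 155.0/22.69 = 6.832 kW = 9.162 hp.

9.16 hp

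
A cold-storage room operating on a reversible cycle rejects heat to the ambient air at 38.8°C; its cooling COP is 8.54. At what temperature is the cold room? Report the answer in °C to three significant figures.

6.10 °C

For a Carnot refrigerator COP_R = T_C/(T_H − T_C), so T_C = COP·T_H/(1 + COP).
With T_H = 311.95 K, T_C = 8.54 × 311.95/9.540 = 279.25 K.
Converting, 279.25 K = 6.10°C.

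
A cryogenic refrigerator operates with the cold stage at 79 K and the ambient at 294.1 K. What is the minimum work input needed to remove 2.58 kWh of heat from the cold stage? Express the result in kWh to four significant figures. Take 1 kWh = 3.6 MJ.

The reservoir spacing is ΔT = 294.1 − 79 = 215.1 K.
The reversible limit is COP_R = T_C/ΔT = 0.3673, so W_min = Q_C/COP = Q_C·ΔT/T_C.
W_min = 2.580 × 215.1/79.00 = 7.025 kWh.

7.025 kWh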